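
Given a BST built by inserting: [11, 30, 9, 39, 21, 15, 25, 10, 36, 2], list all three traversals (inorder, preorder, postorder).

Tree insertion order: [11, 30, 9, 39, 21, 15, 25, 10, 36, 2]
Tree (level-order array): [11, 9, 30, 2, 10, 21, 39, None, None, None, None, 15, 25, 36]
Inorder (L, root, R): [2, 9, 10, 11, 15, 21, 25, 30, 36, 39]
Preorder (root, L, R): [11, 9, 2, 10, 30, 21, 15, 25, 39, 36]
Postorder (L, R, root): [2, 10, 9, 15, 25, 21, 36, 39, 30, 11]


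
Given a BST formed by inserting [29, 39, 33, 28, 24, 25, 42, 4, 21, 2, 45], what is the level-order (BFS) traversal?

Tree insertion order: [29, 39, 33, 28, 24, 25, 42, 4, 21, 2, 45]
Tree (level-order array): [29, 28, 39, 24, None, 33, 42, 4, 25, None, None, None, 45, 2, 21]
BFS from the root, enqueuing left then right child of each popped node:
  queue [29] -> pop 29, enqueue [28, 39], visited so far: [29]
  queue [28, 39] -> pop 28, enqueue [24], visited so far: [29, 28]
  queue [39, 24] -> pop 39, enqueue [33, 42], visited so far: [29, 28, 39]
  queue [24, 33, 42] -> pop 24, enqueue [4, 25], visited so far: [29, 28, 39, 24]
  queue [33, 42, 4, 25] -> pop 33, enqueue [none], visited so far: [29, 28, 39, 24, 33]
  queue [42, 4, 25] -> pop 42, enqueue [45], visited so far: [29, 28, 39, 24, 33, 42]
  queue [4, 25, 45] -> pop 4, enqueue [2, 21], visited so far: [29, 28, 39, 24, 33, 42, 4]
  queue [25, 45, 2, 21] -> pop 25, enqueue [none], visited so far: [29, 28, 39, 24, 33, 42, 4, 25]
  queue [45, 2, 21] -> pop 45, enqueue [none], visited so far: [29, 28, 39, 24, 33, 42, 4, 25, 45]
  queue [2, 21] -> pop 2, enqueue [none], visited so far: [29, 28, 39, 24, 33, 42, 4, 25, 45, 2]
  queue [21] -> pop 21, enqueue [none], visited so far: [29, 28, 39, 24, 33, 42, 4, 25, 45, 2, 21]
Result: [29, 28, 39, 24, 33, 42, 4, 25, 45, 2, 21]


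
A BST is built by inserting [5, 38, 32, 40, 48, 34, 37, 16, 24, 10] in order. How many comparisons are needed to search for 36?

Search path for 36: 5 -> 38 -> 32 -> 34 -> 37
Found: False
Comparisons: 5


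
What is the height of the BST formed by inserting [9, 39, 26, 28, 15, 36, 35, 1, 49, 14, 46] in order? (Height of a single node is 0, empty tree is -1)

Insertion order: [9, 39, 26, 28, 15, 36, 35, 1, 49, 14, 46]
Tree (level-order array): [9, 1, 39, None, None, 26, 49, 15, 28, 46, None, 14, None, None, 36, None, None, None, None, 35]
Compute height bottom-up (empty subtree = -1):
  height(1) = 1 + max(-1, -1) = 0
  height(14) = 1 + max(-1, -1) = 0
  height(15) = 1 + max(0, -1) = 1
  height(35) = 1 + max(-1, -1) = 0
  height(36) = 1 + max(0, -1) = 1
  height(28) = 1 + max(-1, 1) = 2
  height(26) = 1 + max(1, 2) = 3
  height(46) = 1 + max(-1, -1) = 0
  height(49) = 1 + max(0, -1) = 1
  height(39) = 1 + max(3, 1) = 4
  height(9) = 1 + max(0, 4) = 5
Height = 5


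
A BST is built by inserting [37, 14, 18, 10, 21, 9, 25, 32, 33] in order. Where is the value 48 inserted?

Starting tree (level order): [37, 14, None, 10, 18, 9, None, None, 21, None, None, None, 25, None, 32, None, 33]
Insertion path: 37
Result: insert 48 as right child of 37
Final tree (level order): [37, 14, 48, 10, 18, None, None, 9, None, None, 21, None, None, None, 25, None, 32, None, 33]


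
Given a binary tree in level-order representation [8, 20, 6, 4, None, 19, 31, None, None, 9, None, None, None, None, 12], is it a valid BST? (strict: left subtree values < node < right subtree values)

Level-order array: [8, 20, 6, 4, None, 19, 31, None, None, 9, None, None, None, None, 12]
Validate using subtree bounds (lo, hi): at each node, require lo < value < hi,
then recurse left with hi=value and right with lo=value.
Preorder trace (stopping at first violation):
  at node 8 with bounds (-inf, +inf): OK
  at node 20 with bounds (-inf, 8): VIOLATION
Node 20 violates its bound: not (-inf < 20 < 8).
Result: Not a valid BST


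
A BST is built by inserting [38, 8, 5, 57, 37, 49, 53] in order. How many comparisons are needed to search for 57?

Search path for 57: 38 -> 57
Found: True
Comparisons: 2


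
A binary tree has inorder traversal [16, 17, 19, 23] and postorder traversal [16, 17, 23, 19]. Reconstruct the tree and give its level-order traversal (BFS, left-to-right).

Inorder:   [16, 17, 19, 23]
Postorder: [16, 17, 23, 19]
Algorithm: postorder visits root last, so walk postorder right-to-left;
each value is the root of the current inorder slice — split it at that
value, recurse on the right subtree first, then the left.
Recursive splits:
  root=19; inorder splits into left=[16, 17], right=[23]
  root=23; inorder splits into left=[], right=[]
  root=17; inorder splits into left=[16], right=[]
  root=16; inorder splits into left=[], right=[]
Reconstructed level-order: [19, 17, 23, 16]


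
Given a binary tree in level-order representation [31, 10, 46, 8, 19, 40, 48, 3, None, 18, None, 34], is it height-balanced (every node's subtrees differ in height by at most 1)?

Tree (level-order array): [31, 10, 46, 8, 19, 40, 48, 3, None, 18, None, 34]
Definition: a tree is height-balanced if, at every node, |h(left) - h(right)| <= 1 (empty subtree has height -1).
Bottom-up per-node check:
  node 3: h_left=-1, h_right=-1, diff=0 [OK], height=0
  node 8: h_left=0, h_right=-1, diff=1 [OK], height=1
  node 18: h_left=-1, h_right=-1, diff=0 [OK], height=0
  node 19: h_left=0, h_right=-1, diff=1 [OK], height=1
  node 10: h_left=1, h_right=1, diff=0 [OK], height=2
  node 34: h_left=-1, h_right=-1, diff=0 [OK], height=0
  node 40: h_left=0, h_right=-1, diff=1 [OK], height=1
  node 48: h_left=-1, h_right=-1, diff=0 [OK], height=0
  node 46: h_left=1, h_right=0, diff=1 [OK], height=2
  node 31: h_left=2, h_right=2, diff=0 [OK], height=3
All nodes satisfy the balance condition.
Result: Balanced


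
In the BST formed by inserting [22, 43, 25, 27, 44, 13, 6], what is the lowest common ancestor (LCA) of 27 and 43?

Tree insertion order: [22, 43, 25, 27, 44, 13, 6]
Tree (level-order array): [22, 13, 43, 6, None, 25, 44, None, None, None, 27]
In a BST, the LCA of p=27, q=43 is the first node v on the
root-to-leaf path with p <= v <= q (go left if both < v, right if both > v).
Walk from root:
  at 22: both 27 and 43 > 22, go right
  at 43: 27 <= 43 <= 43, this is the LCA
LCA = 43


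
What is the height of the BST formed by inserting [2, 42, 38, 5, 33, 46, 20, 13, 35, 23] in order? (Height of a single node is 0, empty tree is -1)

Insertion order: [2, 42, 38, 5, 33, 46, 20, 13, 35, 23]
Tree (level-order array): [2, None, 42, 38, 46, 5, None, None, None, None, 33, 20, 35, 13, 23]
Compute height bottom-up (empty subtree = -1):
  height(13) = 1 + max(-1, -1) = 0
  height(23) = 1 + max(-1, -1) = 0
  height(20) = 1 + max(0, 0) = 1
  height(35) = 1 + max(-1, -1) = 0
  height(33) = 1 + max(1, 0) = 2
  height(5) = 1 + max(-1, 2) = 3
  height(38) = 1 + max(3, -1) = 4
  height(46) = 1 + max(-1, -1) = 0
  height(42) = 1 + max(4, 0) = 5
  height(2) = 1 + max(-1, 5) = 6
Height = 6


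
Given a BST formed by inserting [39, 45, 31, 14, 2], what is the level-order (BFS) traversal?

Tree insertion order: [39, 45, 31, 14, 2]
Tree (level-order array): [39, 31, 45, 14, None, None, None, 2]
BFS from the root, enqueuing left then right child of each popped node:
  queue [39] -> pop 39, enqueue [31, 45], visited so far: [39]
  queue [31, 45] -> pop 31, enqueue [14], visited so far: [39, 31]
  queue [45, 14] -> pop 45, enqueue [none], visited so far: [39, 31, 45]
  queue [14] -> pop 14, enqueue [2], visited so far: [39, 31, 45, 14]
  queue [2] -> pop 2, enqueue [none], visited so far: [39, 31, 45, 14, 2]
Result: [39, 31, 45, 14, 2]


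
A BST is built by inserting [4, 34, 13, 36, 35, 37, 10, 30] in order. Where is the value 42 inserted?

Starting tree (level order): [4, None, 34, 13, 36, 10, 30, 35, 37]
Insertion path: 4 -> 34 -> 36 -> 37
Result: insert 42 as right child of 37
Final tree (level order): [4, None, 34, 13, 36, 10, 30, 35, 37, None, None, None, None, None, None, None, 42]


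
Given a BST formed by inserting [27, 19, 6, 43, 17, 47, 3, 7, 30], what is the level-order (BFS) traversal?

Tree insertion order: [27, 19, 6, 43, 17, 47, 3, 7, 30]
Tree (level-order array): [27, 19, 43, 6, None, 30, 47, 3, 17, None, None, None, None, None, None, 7]
BFS from the root, enqueuing left then right child of each popped node:
  queue [27] -> pop 27, enqueue [19, 43], visited so far: [27]
  queue [19, 43] -> pop 19, enqueue [6], visited so far: [27, 19]
  queue [43, 6] -> pop 43, enqueue [30, 47], visited so far: [27, 19, 43]
  queue [6, 30, 47] -> pop 6, enqueue [3, 17], visited so far: [27, 19, 43, 6]
  queue [30, 47, 3, 17] -> pop 30, enqueue [none], visited so far: [27, 19, 43, 6, 30]
  queue [47, 3, 17] -> pop 47, enqueue [none], visited so far: [27, 19, 43, 6, 30, 47]
  queue [3, 17] -> pop 3, enqueue [none], visited so far: [27, 19, 43, 6, 30, 47, 3]
  queue [17] -> pop 17, enqueue [7], visited so far: [27, 19, 43, 6, 30, 47, 3, 17]
  queue [7] -> pop 7, enqueue [none], visited so far: [27, 19, 43, 6, 30, 47, 3, 17, 7]
Result: [27, 19, 43, 6, 30, 47, 3, 17, 7]


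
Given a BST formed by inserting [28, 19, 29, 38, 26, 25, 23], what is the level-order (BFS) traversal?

Tree insertion order: [28, 19, 29, 38, 26, 25, 23]
Tree (level-order array): [28, 19, 29, None, 26, None, 38, 25, None, None, None, 23]
BFS from the root, enqueuing left then right child of each popped node:
  queue [28] -> pop 28, enqueue [19, 29], visited so far: [28]
  queue [19, 29] -> pop 19, enqueue [26], visited so far: [28, 19]
  queue [29, 26] -> pop 29, enqueue [38], visited so far: [28, 19, 29]
  queue [26, 38] -> pop 26, enqueue [25], visited so far: [28, 19, 29, 26]
  queue [38, 25] -> pop 38, enqueue [none], visited so far: [28, 19, 29, 26, 38]
  queue [25] -> pop 25, enqueue [23], visited so far: [28, 19, 29, 26, 38, 25]
  queue [23] -> pop 23, enqueue [none], visited so far: [28, 19, 29, 26, 38, 25, 23]
Result: [28, 19, 29, 26, 38, 25, 23]


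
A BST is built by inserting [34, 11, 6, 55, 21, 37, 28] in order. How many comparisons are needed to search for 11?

Search path for 11: 34 -> 11
Found: True
Comparisons: 2


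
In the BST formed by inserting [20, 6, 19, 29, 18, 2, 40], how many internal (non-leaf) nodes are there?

Tree built from: [20, 6, 19, 29, 18, 2, 40]
Tree (level-order array): [20, 6, 29, 2, 19, None, 40, None, None, 18]
Rule: An internal node has at least one child.
Per-node child counts:
  node 20: 2 child(ren)
  node 6: 2 child(ren)
  node 2: 0 child(ren)
  node 19: 1 child(ren)
  node 18: 0 child(ren)
  node 29: 1 child(ren)
  node 40: 0 child(ren)
Matching nodes: [20, 6, 19, 29]
Count of internal (non-leaf) nodes: 4


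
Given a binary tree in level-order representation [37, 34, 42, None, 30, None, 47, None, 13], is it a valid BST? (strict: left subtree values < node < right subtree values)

Level-order array: [37, 34, 42, None, 30, None, 47, None, 13]
Validate using subtree bounds (lo, hi): at each node, require lo < value < hi,
then recurse left with hi=value and right with lo=value.
Preorder trace (stopping at first violation):
  at node 37 with bounds (-inf, +inf): OK
  at node 34 with bounds (-inf, 37): OK
  at node 30 with bounds (34, 37): VIOLATION
Node 30 violates its bound: not (34 < 30 < 37).
Result: Not a valid BST


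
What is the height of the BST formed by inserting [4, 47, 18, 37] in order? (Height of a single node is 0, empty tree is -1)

Insertion order: [4, 47, 18, 37]
Tree (level-order array): [4, None, 47, 18, None, None, 37]
Compute height bottom-up (empty subtree = -1):
  height(37) = 1 + max(-1, -1) = 0
  height(18) = 1 + max(-1, 0) = 1
  height(47) = 1 + max(1, -1) = 2
  height(4) = 1 + max(-1, 2) = 3
Height = 3


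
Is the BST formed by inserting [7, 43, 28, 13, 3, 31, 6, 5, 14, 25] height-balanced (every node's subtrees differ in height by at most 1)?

Tree (level-order array): [7, 3, 43, None, 6, 28, None, 5, None, 13, 31, None, None, None, 14, None, None, None, 25]
Definition: a tree is height-balanced if, at every node, |h(left) - h(right)| <= 1 (empty subtree has height -1).
Bottom-up per-node check:
  node 5: h_left=-1, h_right=-1, diff=0 [OK], height=0
  node 6: h_left=0, h_right=-1, diff=1 [OK], height=1
  node 3: h_left=-1, h_right=1, diff=2 [FAIL (|-1-1|=2 > 1)], height=2
  node 25: h_left=-1, h_right=-1, diff=0 [OK], height=0
  node 14: h_left=-1, h_right=0, diff=1 [OK], height=1
  node 13: h_left=-1, h_right=1, diff=2 [FAIL (|-1-1|=2 > 1)], height=2
  node 31: h_left=-1, h_right=-1, diff=0 [OK], height=0
  node 28: h_left=2, h_right=0, diff=2 [FAIL (|2-0|=2 > 1)], height=3
  node 43: h_left=3, h_right=-1, diff=4 [FAIL (|3--1|=4 > 1)], height=4
  node 7: h_left=2, h_right=4, diff=2 [FAIL (|2-4|=2 > 1)], height=5
Node 3 violates the condition: |-1 - 1| = 2 > 1.
Result: Not balanced


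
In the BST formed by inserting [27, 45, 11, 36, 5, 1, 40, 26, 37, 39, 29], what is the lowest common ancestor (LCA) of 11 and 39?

Tree insertion order: [27, 45, 11, 36, 5, 1, 40, 26, 37, 39, 29]
Tree (level-order array): [27, 11, 45, 5, 26, 36, None, 1, None, None, None, 29, 40, None, None, None, None, 37, None, None, 39]
In a BST, the LCA of p=11, q=39 is the first node v on the
root-to-leaf path with p <= v <= q (go left if both < v, right if both > v).
Walk from root:
  at 27: 11 <= 27 <= 39, this is the LCA
LCA = 27


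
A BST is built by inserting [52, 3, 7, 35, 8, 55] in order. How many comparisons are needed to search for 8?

Search path for 8: 52 -> 3 -> 7 -> 35 -> 8
Found: True
Comparisons: 5


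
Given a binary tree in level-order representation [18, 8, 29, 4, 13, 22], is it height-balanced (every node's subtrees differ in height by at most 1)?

Tree (level-order array): [18, 8, 29, 4, 13, 22]
Definition: a tree is height-balanced if, at every node, |h(left) - h(right)| <= 1 (empty subtree has height -1).
Bottom-up per-node check:
  node 4: h_left=-1, h_right=-1, diff=0 [OK], height=0
  node 13: h_left=-1, h_right=-1, diff=0 [OK], height=0
  node 8: h_left=0, h_right=0, diff=0 [OK], height=1
  node 22: h_left=-1, h_right=-1, diff=0 [OK], height=0
  node 29: h_left=0, h_right=-1, diff=1 [OK], height=1
  node 18: h_left=1, h_right=1, diff=0 [OK], height=2
All nodes satisfy the balance condition.
Result: Balanced


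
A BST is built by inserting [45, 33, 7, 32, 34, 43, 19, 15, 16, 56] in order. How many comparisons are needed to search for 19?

Search path for 19: 45 -> 33 -> 7 -> 32 -> 19
Found: True
Comparisons: 5


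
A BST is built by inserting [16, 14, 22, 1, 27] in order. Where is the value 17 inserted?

Starting tree (level order): [16, 14, 22, 1, None, None, 27]
Insertion path: 16 -> 22
Result: insert 17 as left child of 22
Final tree (level order): [16, 14, 22, 1, None, 17, 27]


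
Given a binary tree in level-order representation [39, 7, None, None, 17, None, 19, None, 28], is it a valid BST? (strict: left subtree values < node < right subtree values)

Level-order array: [39, 7, None, None, 17, None, 19, None, 28]
Validate using subtree bounds (lo, hi): at each node, require lo < value < hi,
then recurse left with hi=value and right with lo=value.
Preorder trace (stopping at first violation):
  at node 39 with bounds (-inf, +inf): OK
  at node 7 with bounds (-inf, 39): OK
  at node 17 with bounds (7, 39): OK
  at node 19 with bounds (17, 39): OK
  at node 28 with bounds (19, 39): OK
No violation found at any node.
Result: Valid BST


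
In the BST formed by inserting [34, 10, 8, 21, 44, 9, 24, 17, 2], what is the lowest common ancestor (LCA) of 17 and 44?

Tree insertion order: [34, 10, 8, 21, 44, 9, 24, 17, 2]
Tree (level-order array): [34, 10, 44, 8, 21, None, None, 2, 9, 17, 24]
In a BST, the LCA of p=17, q=44 is the first node v on the
root-to-leaf path with p <= v <= q (go left if both < v, right if both > v).
Walk from root:
  at 34: 17 <= 34 <= 44, this is the LCA
LCA = 34


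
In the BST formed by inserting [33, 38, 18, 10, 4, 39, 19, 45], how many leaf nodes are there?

Tree built from: [33, 38, 18, 10, 4, 39, 19, 45]
Tree (level-order array): [33, 18, 38, 10, 19, None, 39, 4, None, None, None, None, 45]
Rule: A leaf has 0 children.
Per-node child counts:
  node 33: 2 child(ren)
  node 18: 2 child(ren)
  node 10: 1 child(ren)
  node 4: 0 child(ren)
  node 19: 0 child(ren)
  node 38: 1 child(ren)
  node 39: 1 child(ren)
  node 45: 0 child(ren)
Matching nodes: [4, 19, 45]
Count of leaf nodes: 3


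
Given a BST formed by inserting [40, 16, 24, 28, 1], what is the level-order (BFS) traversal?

Tree insertion order: [40, 16, 24, 28, 1]
Tree (level-order array): [40, 16, None, 1, 24, None, None, None, 28]
BFS from the root, enqueuing left then right child of each popped node:
  queue [40] -> pop 40, enqueue [16], visited so far: [40]
  queue [16] -> pop 16, enqueue [1, 24], visited so far: [40, 16]
  queue [1, 24] -> pop 1, enqueue [none], visited so far: [40, 16, 1]
  queue [24] -> pop 24, enqueue [28], visited so far: [40, 16, 1, 24]
  queue [28] -> pop 28, enqueue [none], visited so far: [40, 16, 1, 24, 28]
Result: [40, 16, 1, 24, 28]


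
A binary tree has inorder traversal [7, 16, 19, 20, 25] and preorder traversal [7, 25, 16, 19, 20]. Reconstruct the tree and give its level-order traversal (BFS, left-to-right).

Inorder:  [7, 16, 19, 20, 25]
Preorder: [7, 25, 16, 19, 20]
Algorithm: preorder visits root first, so consume preorder in order;
for each root, split the current inorder slice at that value into
left-subtree inorder and right-subtree inorder, then recurse.
Recursive splits:
  root=7; inorder splits into left=[], right=[16, 19, 20, 25]
  root=25; inorder splits into left=[16, 19, 20], right=[]
  root=16; inorder splits into left=[], right=[19, 20]
  root=19; inorder splits into left=[], right=[20]
  root=20; inorder splits into left=[], right=[]
Reconstructed level-order: [7, 25, 16, 19, 20]


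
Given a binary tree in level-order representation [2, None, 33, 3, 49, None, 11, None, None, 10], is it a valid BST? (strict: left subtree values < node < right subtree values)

Level-order array: [2, None, 33, 3, 49, None, 11, None, None, 10]
Validate using subtree bounds (lo, hi): at each node, require lo < value < hi,
then recurse left with hi=value and right with lo=value.
Preorder trace (stopping at first violation):
  at node 2 with bounds (-inf, +inf): OK
  at node 33 with bounds (2, +inf): OK
  at node 3 with bounds (2, 33): OK
  at node 11 with bounds (3, 33): OK
  at node 10 with bounds (3, 11): OK
  at node 49 with bounds (33, +inf): OK
No violation found at any node.
Result: Valid BST


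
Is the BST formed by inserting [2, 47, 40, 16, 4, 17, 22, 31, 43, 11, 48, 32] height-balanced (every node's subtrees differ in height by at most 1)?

Tree (level-order array): [2, None, 47, 40, 48, 16, 43, None, None, 4, 17, None, None, None, 11, None, 22, None, None, None, 31, None, 32]
Definition: a tree is height-balanced if, at every node, |h(left) - h(right)| <= 1 (empty subtree has height -1).
Bottom-up per-node check:
  node 11: h_left=-1, h_right=-1, diff=0 [OK], height=0
  node 4: h_left=-1, h_right=0, diff=1 [OK], height=1
  node 32: h_left=-1, h_right=-1, diff=0 [OK], height=0
  node 31: h_left=-1, h_right=0, diff=1 [OK], height=1
  node 22: h_left=-1, h_right=1, diff=2 [FAIL (|-1-1|=2 > 1)], height=2
  node 17: h_left=-1, h_right=2, diff=3 [FAIL (|-1-2|=3 > 1)], height=3
  node 16: h_left=1, h_right=3, diff=2 [FAIL (|1-3|=2 > 1)], height=4
  node 43: h_left=-1, h_right=-1, diff=0 [OK], height=0
  node 40: h_left=4, h_right=0, diff=4 [FAIL (|4-0|=4 > 1)], height=5
  node 48: h_left=-1, h_right=-1, diff=0 [OK], height=0
  node 47: h_left=5, h_right=0, diff=5 [FAIL (|5-0|=5 > 1)], height=6
  node 2: h_left=-1, h_right=6, diff=7 [FAIL (|-1-6|=7 > 1)], height=7
Node 22 violates the condition: |-1 - 1| = 2 > 1.
Result: Not balanced


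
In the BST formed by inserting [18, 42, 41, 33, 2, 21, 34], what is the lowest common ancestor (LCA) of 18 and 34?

Tree insertion order: [18, 42, 41, 33, 2, 21, 34]
Tree (level-order array): [18, 2, 42, None, None, 41, None, 33, None, 21, 34]
In a BST, the LCA of p=18, q=34 is the first node v on the
root-to-leaf path with p <= v <= q (go left if both < v, right if both > v).
Walk from root:
  at 18: 18 <= 18 <= 34, this is the LCA
LCA = 18


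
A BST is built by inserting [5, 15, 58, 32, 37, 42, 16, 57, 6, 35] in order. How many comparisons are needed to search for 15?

Search path for 15: 5 -> 15
Found: True
Comparisons: 2


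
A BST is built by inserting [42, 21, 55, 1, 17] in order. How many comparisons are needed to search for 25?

Search path for 25: 42 -> 21
Found: False
Comparisons: 2


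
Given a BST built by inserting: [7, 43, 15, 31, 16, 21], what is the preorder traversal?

Tree insertion order: [7, 43, 15, 31, 16, 21]
Tree (level-order array): [7, None, 43, 15, None, None, 31, 16, None, None, 21]
Preorder traversal: [7, 43, 15, 31, 16, 21]


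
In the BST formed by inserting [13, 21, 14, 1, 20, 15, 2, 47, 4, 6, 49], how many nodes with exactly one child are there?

Tree built from: [13, 21, 14, 1, 20, 15, 2, 47, 4, 6, 49]
Tree (level-order array): [13, 1, 21, None, 2, 14, 47, None, 4, None, 20, None, 49, None, 6, 15]
Rule: These are nodes with exactly 1 non-null child.
Per-node child counts:
  node 13: 2 child(ren)
  node 1: 1 child(ren)
  node 2: 1 child(ren)
  node 4: 1 child(ren)
  node 6: 0 child(ren)
  node 21: 2 child(ren)
  node 14: 1 child(ren)
  node 20: 1 child(ren)
  node 15: 0 child(ren)
  node 47: 1 child(ren)
  node 49: 0 child(ren)
Matching nodes: [1, 2, 4, 14, 20, 47]
Count of nodes with exactly one child: 6


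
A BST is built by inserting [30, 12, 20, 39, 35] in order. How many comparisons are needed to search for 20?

Search path for 20: 30 -> 12 -> 20
Found: True
Comparisons: 3


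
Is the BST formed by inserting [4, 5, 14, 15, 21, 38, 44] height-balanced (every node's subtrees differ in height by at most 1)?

Tree (level-order array): [4, None, 5, None, 14, None, 15, None, 21, None, 38, None, 44]
Definition: a tree is height-balanced if, at every node, |h(left) - h(right)| <= 1 (empty subtree has height -1).
Bottom-up per-node check:
  node 44: h_left=-1, h_right=-1, diff=0 [OK], height=0
  node 38: h_left=-1, h_right=0, diff=1 [OK], height=1
  node 21: h_left=-1, h_right=1, diff=2 [FAIL (|-1-1|=2 > 1)], height=2
  node 15: h_left=-1, h_right=2, diff=3 [FAIL (|-1-2|=3 > 1)], height=3
  node 14: h_left=-1, h_right=3, diff=4 [FAIL (|-1-3|=4 > 1)], height=4
  node 5: h_left=-1, h_right=4, diff=5 [FAIL (|-1-4|=5 > 1)], height=5
  node 4: h_left=-1, h_right=5, diff=6 [FAIL (|-1-5|=6 > 1)], height=6
Node 21 violates the condition: |-1 - 1| = 2 > 1.
Result: Not balanced


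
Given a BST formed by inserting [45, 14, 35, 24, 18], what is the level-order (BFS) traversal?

Tree insertion order: [45, 14, 35, 24, 18]
Tree (level-order array): [45, 14, None, None, 35, 24, None, 18]
BFS from the root, enqueuing left then right child of each popped node:
  queue [45] -> pop 45, enqueue [14], visited so far: [45]
  queue [14] -> pop 14, enqueue [35], visited so far: [45, 14]
  queue [35] -> pop 35, enqueue [24], visited so far: [45, 14, 35]
  queue [24] -> pop 24, enqueue [18], visited so far: [45, 14, 35, 24]
  queue [18] -> pop 18, enqueue [none], visited so far: [45, 14, 35, 24, 18]
Result: [45, 14, 35, 24, 18]


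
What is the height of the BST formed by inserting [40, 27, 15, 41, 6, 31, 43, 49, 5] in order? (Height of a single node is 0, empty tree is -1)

Insertion order: [40, 27, 15, 41, 6, 31, 43, 49, 5]
Tree (level-order array): [40, 27, 41, 15, 31, None, 43, 6, None, None, None, None, 49, 5]
Compute height bottom-up (empty subtree = -1):
  height(5) = 1 + max(-1, -1) = 0
  height(6) = 1 + max(0, -1) = 1
  height(15) = 1 + max(1, -1) = 2
  height(31) = 1 + max(-1, -1) = 0
  height(27) = 1 + max(2, 0) = 3
  height(49) = 1 + max(-1, -1) = 0
  height(43) = 1 + max(-1, 0) = 1
  height(41) = 1 + max(-1, 1) = 2
  height(40) = 1 + max(3, 2) = 4
Height = 4


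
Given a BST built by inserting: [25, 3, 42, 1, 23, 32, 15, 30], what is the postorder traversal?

Tree insertion order: [25, 3, 42, 1, 23, 32, 15, 30]
Tree (level-order array): [25, 3, 42, 1, 23, 32, None, None, None, 15, None, 30]
Postorder traversal: [1, 15, 23, 3, 30, 32, 42, 25]


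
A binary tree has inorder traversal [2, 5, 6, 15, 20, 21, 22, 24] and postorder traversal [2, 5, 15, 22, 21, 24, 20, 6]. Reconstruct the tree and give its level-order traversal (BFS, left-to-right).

Inorder:   [2, 5, 6, 15, 20, 21, 22, 24]
Postorder: [2, 5, 15, 22, 21, 24, 20, 6]
Algorithm: postorder visits root last, so walk postorder right-to-left;
each value is the root of the current inorder slice — split it at that
value, recurse on the right subtree first, then the left.
Recursive splits:
  root=6; inorder splits into left=[2, 5], right=[15, 20, 21, 22, 24]
  root=20; inorder splits into left=[15], right=[21, 22, 24]
  root=24; inorder splits into left=[21, 22], right=[]
  root=21; inorder splits into left=[], right=[22]
  root=22; inorder splits into left=[], right=[]
  root=15; inorder splits into left=[], right=[]
  root=5; inorder splits into left=[2], right=[]
  root=2; inorder splits into left=[], right=[]
Reconstructed level-order: [6, 5, 20, 2, 15, 24, 21, 22]


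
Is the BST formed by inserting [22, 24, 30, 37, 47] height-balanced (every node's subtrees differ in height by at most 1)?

Tree (level-order array): [22, None, 24, None, 30, None, 37, None, 47]
Definition: a tree is height-balanced if, at every node, |h(left) - h(right)| <= 1 (empty subtree has height -1).
Bottom-up per-node check:
  node 47: h_left=-1, h_right=-1, diff=0 [OK], height=0
  node 37: h_left=-1, h_right=0, diff=1 [OK], height=1
  node 30: h_left=-1, h_right=1, diff=2 [FAIL (|-1-1|=2 > 1)], height=2
  node 24: h_left=-1, h_right=2, diff=3 [FAIL (|-1-2|=3 > 1)], height=3
  node 22: h_left=-1, h_right=3, diff=4 [FAIL (|-1-3|=4 > 1)], height=4
Node 30 violates the condition: |-1 - 1| = 2 > 1.
Result: Not balanced


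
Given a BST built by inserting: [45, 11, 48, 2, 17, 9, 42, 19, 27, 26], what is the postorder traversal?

Tree insertion order: [45, 11, 48, 2, 17, 9, 42, 19, 27, 26]
Tree (level-order array): [45, 11, 48, 2, 17, None, None, None, 9, None, 42, None, None, 19, None, None, 27, 26]
Postorder traversal: [9, 2, 26, 27, 19, 42, 17, 11, 48, 45]


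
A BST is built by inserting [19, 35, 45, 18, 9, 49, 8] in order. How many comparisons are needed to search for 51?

Search path for 51: 19 -> 35 -> 45 -> 49
Found: False
Comparisons: 4


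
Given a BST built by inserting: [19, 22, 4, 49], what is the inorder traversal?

Tree insertion order: [19, 22, 4, 49]
Tree (level-order array): [19, 4, 22, None, None, None, 49]
Inorder traversal: [4, 19, 22, 49]


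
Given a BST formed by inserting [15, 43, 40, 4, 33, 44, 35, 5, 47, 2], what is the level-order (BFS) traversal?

Tree insertion order: [15, 43, 40, 4, 33, 44, 35, 5, 47, 2]
Tree (level-order array): [15, 4, 43, 2, 5, 40, 44, None, None, None, None, 33, None, None, 47, None, 35]
BFS from the root, enqueuing left then right child of each popped node:
  queue [15] -> pop 15, enqueue [4, 43], visited so far: [15]
  queue [4, 43] -> pop 4, enqueue [2, 5], visited so far: [15, 4]
  queue [43, 2, 5] -> pop 43, enqueue [40, 44], visited so far: [15, 4, 43]
  queue [2, 5, 40, 44] -> pop 2, enqueue [none], visited so far: [15, 4, 43, 2]
  queue [5, 40, 44] -> pop 5, enqueue [none], visited so far: [15, 4, 43, 2, 5]
  queue [40, 44] -> pop 40, enqueue [33], visited so far: [15, 4, 43, 2, 5, 40]
  queue [44, 33] -> pop 44, enqueue [47], visited so far: [15, 4, 43, 2, 5, 40, 44]
  queue [33, 47] -> pop 33, enqueue [35], visited so far: [15, 4, 43, 2, 5, 40, 44, 33]
  queue [47, 35] -> pop 47, enqueue [none], visited so far: [15, 4, 43, 2, 5, 40, 44, 33, 47]
  queue [35] -> pop 35, enqueue [none], visited so far: [15, 4, 43, 2, 5, 40, 44, 33, 47, 35]
Result: [15, 4, 43, 2, 5, 40, 44, 33, 47, 35]


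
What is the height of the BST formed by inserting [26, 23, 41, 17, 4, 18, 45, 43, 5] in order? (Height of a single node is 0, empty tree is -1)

Insertion order: [26, 23, 41, 17, 4, 18, 45, 43, 5]
Tree (level-order array): [26, 23, 41, 17, None, None, 45, 4, 18, 43, None, None, 5]
Compute height bottom-up (empty subtree = -1):
  height(5) = 1 + max(-1, -1) = 0
  height(4) = 1 + max(-1, 0) = 1
  height(18) = 1 + max(-1, -1) = 0
  height(17) = 1 + max(1, 0) = 2
  height(23) = 1 + max(2, -1) = 3
  height(43) = 1 + max(-1, -1) = 0
  height(45) = 1 + max(0, -1) = 1
  height(41) = 1 + max(-1, 1) = 2
  height(26) = 1 + max(3, 2) = 4
Height = 4


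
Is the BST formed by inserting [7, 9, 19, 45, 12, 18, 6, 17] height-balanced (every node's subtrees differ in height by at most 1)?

Tree (level-order array): [7, 6, 9, None, None, None, 19, 12, 45, None, 18, None, None, 17]
Definition: a tree is height-balanced if, at every node, |h(left) - h(right)| <= 1 (empty subtree has height -1).
Bottom-up per-node check:
  node 6: h_left=-1, h_right=-1, diff=0 [OK], height=0
  node 17: h_left=-1, h_right=-1, diff=0 [OK], height=0
  node 18: h_left=0, h_right=-1, diff=1 [OK], height=1
  node 12: h_left=-1, h_right=1, diff=2 [FAIL (|-1-1|=2 > 1)], height=2
  node 45: h_left=-1, h_right=-1, diff=0 [OK], height=0
  node 19: h_left=2, h_right=0, diff=2 [FAIL (|2-0|=2 > 1)], height=3
  node 9: h_left=-1, h_right=3, diff=4 [FAIL (|-1-3|=4 > 1)], height=4
  node 7: h_left=0, h_right=4, diff=4 [FAIL (|0-4|=4 > 1)], height=5
Node 12 violates the condition: |-1 - 1| = 2 > 1.
Result: Not balanced


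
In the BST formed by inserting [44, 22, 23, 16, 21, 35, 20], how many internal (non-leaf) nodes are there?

Tree built from: [44, 22, 23, 16, 21, 35, 20]
Tree (level-order array): [44, 22, None, 16, 23, None, 21, None, 35, 20]
Rule: An internal node has at least one child.
Per-node child counts:
  node 44: 1 child(ren)
  node 22: 2 child(ren)
  node 16: 1 child(ren)
  node 21: 1 child(ren)
  node 20: 0 child(ren)
  node 23: 1 child(ren)
  node 35: 0 child(ren)
Matching nodes: [44, 22, 16, 21, 23]
Count of internal (non-leaf) nodes: 5


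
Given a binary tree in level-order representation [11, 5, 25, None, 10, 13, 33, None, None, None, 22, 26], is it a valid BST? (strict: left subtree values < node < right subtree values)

Level-order array: [11, 5, 25, None, 10, 13, 33, None, None, None, 22, 26]
Validate using subtree bounds (lo, hi): at each node, require lo < value < hi,
then recurse left with hi=value and right with lo=value.
Preorder trace (stopping at first violation):
  at node 11 with bounds (-inf, +inf): OK
  at node 5 with bounds (-inf, 11): OK
  at node 10 with bounds (5, 11): OK
  at node 25 with bounds (11, +inf): OK
  at node 13 with bounds (11, 25): OK
  at node 22 with bounds (13, 25): OK
  at node 33 with bounds (25, +inf): OK
  at node 26 with bounds (25, 33): OK
No violation found at any node.
Result: Valid BST


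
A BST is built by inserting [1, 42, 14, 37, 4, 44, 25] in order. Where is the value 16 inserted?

Starting tree (level order): [1, None, 42, 14, 44, 4, 37, None, None, None, None, 25]
Insertion path: 1 -> 42 -> 14 -> 37 -> 25
Result: insert 16 as left child of 25
Final tree (level order): [1, None, 42, 14, 44, 4, 37, None, None, None, None, 25, None, 16]


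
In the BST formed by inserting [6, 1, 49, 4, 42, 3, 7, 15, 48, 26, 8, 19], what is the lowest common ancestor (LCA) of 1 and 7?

Tree insertion order: [6, 1, 49, 4, 42, 3, 7, 15, 48, 26, 8, 19]
Tree (level-order array): [6, 1, 49, None, 4, 42, None, 3, None, 7, 48, None, None, None, 15, None, None, 8, 26, None, None, 19]
In a BST, the LCA of p=1, q=7 is the first node v on the
root-to-leaf path with p <= v <= q (go left if both < v, right if both > v).
Walk from root:
  at 6: 1 <= 6 <= 7, this is the LCA
LCA = 6


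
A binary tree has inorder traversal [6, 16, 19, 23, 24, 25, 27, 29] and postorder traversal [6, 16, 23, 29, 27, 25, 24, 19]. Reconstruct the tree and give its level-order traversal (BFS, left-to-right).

Inorder:   [6, 16, 19, 23, 24, 25, 27, 29]
Postorder: [6, 16, 23, 29, 27, 25, 24, 19]
Algorithm: postorder visits root last, so walk postorder right-to-left;
each value is the root of the current inorder slice — split it at that
value, recurse on the right subtree first, then the left.
Recursive splits:
  root=19; inorder splits into left=[6, 16], right=[23, 24, 25, 27, 29]
  root=24; inorder splits into left=[23], right=[25, 27, 29]
  root=25; inorder splits into left=[], right=[27, 29]
  root=27; inorder splits into left=[], right=[29]
  root=29; inorder splits into left=[], right=[]
  root=23; inorder splits into left=[], right=[]
  root=16; inorder splits into left=[6], right=[]
  root=6; inorder splits into left=[], right=[]
Reconstructed level-order: [19, 16, 24, 6, 23, 25, 27, 29]


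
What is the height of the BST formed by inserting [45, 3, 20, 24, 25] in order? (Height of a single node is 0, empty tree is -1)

Insertion order: [45, 3, 20, 24, 25]
Tree (level-order array): [45, 3, None, None, 20, None, 24, None, 25]
Compute height bottom-up (empty subtree = -1):
  height(25) = 1 + max(-1, -1) = 0
  height(24) = 1 + max(-1, 0) = 1
  height(20) = 1 + max(-1, 1) = 2
  height(3) = 1 + max(-1, 2) = 3
  height(45) = 1 + max(3, -1) = 4
Height = 4


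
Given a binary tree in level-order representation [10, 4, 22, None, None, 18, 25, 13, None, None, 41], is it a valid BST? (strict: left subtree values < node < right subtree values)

Level-order array: [10, 4, 22, None, None, 18, 25, 13, None, None, 41]
Validate using subtree bounds (lo, hi): at each node, require lo < value < hi,
then recurse left with hi=value and right with lo=value.
Preorder trace (stopping at first violation):
  at node 10 with bounds (-inf, +inf): OK
  at node 4 with bounds (-inf, 10): OK
  at node 22 with bounds (10, +inf): OK
  at node 18 with bounds (10, 22): OK
  at node 13 with bounds (10, 18): OK
  at node 25 with bounds (22, +inf): OK
  at node 41 with bounds (25, +inf): OK
No violation found at any node.
Result: Valid BST


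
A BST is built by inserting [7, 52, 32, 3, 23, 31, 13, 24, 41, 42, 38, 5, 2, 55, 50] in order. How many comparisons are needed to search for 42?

Search path for 42: 7 -> 52 -> 32 -> 41 -> 42
Found: True
Comparisons: 5


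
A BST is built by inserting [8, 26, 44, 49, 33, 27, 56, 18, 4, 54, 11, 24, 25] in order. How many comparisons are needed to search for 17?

Search path for 17: 8 -> 26 -> 18 -> 11
Found: False
Comparisons: 4


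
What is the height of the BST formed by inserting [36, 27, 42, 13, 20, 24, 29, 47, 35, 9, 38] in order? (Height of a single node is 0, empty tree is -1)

Insertion order: [36, 27, 42, 13, 20, 24, 29, 47, 35, 9, 38]
Tree (level-order array): [36, 27, 42, 13, 29, 38, 47, 9, 20, None, 35, None, None, None, None, None, None, None, 24]
Compute height bottom-up (empty subtree = -1):
  height(9) = 1 + max(-1, -1) = 0
  height(24) = 1 + max(-1, -1) = 0
  height(20) = 1 + max(-1, 0) = 1
  height(13) = 1 + max(0, 1) = 2
  height(35) = 1 + max(-1, -1) = 0
  height(29) = 1 + max(-1, 0) = 1
  height(27) = 1 + max(2, 1) = 3
  height(38) = 1 + max(-1, -1) = 0
  height(47) = 1 + max(-1, -1) = 0
  height(42) = 1 + max(0, 0) = 1
  height(36) = 1 + max(3, 1) = 4
Height = 4


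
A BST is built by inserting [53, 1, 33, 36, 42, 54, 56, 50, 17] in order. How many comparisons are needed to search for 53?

Search path for 53: 53
Found: True
Comparisons: 1


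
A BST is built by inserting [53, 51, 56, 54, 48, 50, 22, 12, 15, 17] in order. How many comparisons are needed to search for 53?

Search path for 53: 53
Found: True
Comparisons: 1


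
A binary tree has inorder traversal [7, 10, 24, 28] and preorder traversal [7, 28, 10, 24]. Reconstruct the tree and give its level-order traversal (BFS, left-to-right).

Inorder:  [7, 10, 24, 28]
Preorder: [7, 28, 10, 24]
Algorithm: preorder visits root first, so consume preorder in order;
for each root, split the current inorder slice at that value into
left-subtree inorder and right-subtree inorder, then recurse.
Recursive splits:
  root=7; inorder splits into left=[], right=[10, 24, 28]
  root=28; inorder splits into left=[10, 24], right=[]
  root=10; inorder splits into left=[], right=[24]
  root=24; inorder splits into left=[], right=[]
Reconstructed level-order: [7, 28, 10, 24]


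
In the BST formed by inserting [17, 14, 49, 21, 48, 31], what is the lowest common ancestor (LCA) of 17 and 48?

Tree insertion order: [17, 14, 49, 21, 48, 31]
Tree (level-order array): [17, 14, 49, None, None, 21, None, None, 48, 31]
In a BST, the LCA of p=17, q=48 is the first node v on the
root-to-leaf path with p <= v <= q (go left if both < v, right if both > v).
Walk from root:
  at 17: 17 <= 17 <= 48, this is the LCA
LCA = 17


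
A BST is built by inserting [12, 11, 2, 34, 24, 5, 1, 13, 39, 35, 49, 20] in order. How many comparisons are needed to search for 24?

Search path for 24: 12 -> 34 -> 24
Found: True
Comparisons: 3


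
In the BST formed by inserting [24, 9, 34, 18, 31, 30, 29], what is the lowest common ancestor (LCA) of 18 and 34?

Tree insertion order: [24, 9, 34, 18, 31, 30, 29]
Tree (level-order array): [24, 9, 34, None, 18, 31, None, None, None, 30, None, 29]
In a BST, the LCA of p=18, q=34 is the first node v on the
root-to-leaf path with p <= v <= q (go left if both < v, right if both > v).
Walk from root:
  at 24: 18 <= 24 <= 34, this is the LCA
LCA = 24


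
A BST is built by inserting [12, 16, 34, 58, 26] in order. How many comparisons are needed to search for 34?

Search path for 34: 12 -> 16 -> 34
Found: True
Comparisons: 3


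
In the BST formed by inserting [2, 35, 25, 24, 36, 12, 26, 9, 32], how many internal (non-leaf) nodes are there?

Tree built from: [2, 35, 25, 24, 36, 12, 26, 9, 32]
Tree (level-order array): [2, None, 35, 25, 36, 24, 26, None, None, 12, None, None, 32, 9]
Rule: An internal node has at least one child.
Per-node child counts:
  node 2: 1 child(ren)
  node 35: 2 child(ren)
  node 25: 2 child(ren)
  node 24: 1 child(ren)
  node 12: 1 child(ren)
  node 9: 0 child(ren)
  node 26: 1 child(ren)
  node 32: 0 child(ren)
  node 36: 0 child(ren)
Matching nodes: [2, 35, 25, 24, 12, 26]
Count of internal (non-leaf) nodes: 6


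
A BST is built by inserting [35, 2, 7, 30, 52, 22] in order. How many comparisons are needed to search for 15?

Search path for 15: 35 -> 2 -> 7 -> 30 -> 22
Found: False
Comparisons: 5


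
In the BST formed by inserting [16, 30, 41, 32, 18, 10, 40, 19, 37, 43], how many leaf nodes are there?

Tree built from: [16, 30, 41, 32, 18, 10, 40, 19, 37, 43]
Tree (level-order array): [16, 10, 30, None, None, 18, 41, None, 19, 32, 43, None, None, None, 40, None, None, 37]
Rule: A leaf has 0 children.
Per-node child counts:
  node 16: 2 child(ren)
  node 10: 0 child(ren)
  node 30: 2 child(ren)
  node 18: 1 child(ren)
  node 19: 0 child(ren)
  node 41: 2 child(ren)
  node 32: 1 child(ren)
  node 40: 1 child(ren)
  node 37: 0 child(ren)
  node 43: 0 child(ren)
Matching nodes: [10, 19, 37, 43]
Count of leaf nodes: 4


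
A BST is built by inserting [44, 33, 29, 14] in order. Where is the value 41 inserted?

Starting tree (level order): [44, 33, None, 29, None, 14]
Insertion path: 44 -> 33
Result: insert 41 as right child of 33
Final tree (level order): [44, 33, None, 29, 41, 14]


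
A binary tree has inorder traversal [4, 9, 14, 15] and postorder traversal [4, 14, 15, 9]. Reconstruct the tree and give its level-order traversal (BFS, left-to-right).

Inorder:   [4, 9, 14, 15]
Postorder: [4, 14, 15, 9]
Algorithm: postorder visits root last, so walk postorder right-to-left;
each value is the root of the current inorder slice — split it at that
value, recurse on the right subtree first, then the left.
Recursive splits:
  root=9; inorder splits into left=[4], right=[14, 15]
  root=15; inorder splits into left=[14], right=[]
  root=14; inorder splits into left=[], right=[]
  root=4; inorder splits into left=[], right=[]
Reconstructed level-order: [9, 4, 15, 14]


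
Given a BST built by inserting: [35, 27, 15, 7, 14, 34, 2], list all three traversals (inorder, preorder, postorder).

Tree insertion order: [35, 27, 15, 7, 14, 34, 2]
Tree (level-order array): [35, 27, None, 15, 34, 7, None, None, None, 2, 14]
Inorder (L, root, R): [2, 7, 14, 15, 27, 34, 35]
Preorder (root, L, R): [35, 27, 15, 7, 2, 14, 34]
Postorder (L, R, root): [2, 14, 7, 15, 34, 27, 35]
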